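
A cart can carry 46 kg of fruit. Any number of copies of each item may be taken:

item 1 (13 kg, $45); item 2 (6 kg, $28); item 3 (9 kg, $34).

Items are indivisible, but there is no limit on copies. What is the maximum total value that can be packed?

Best value-per-unit is item 2 at 28/6; filling with it alone gives 7×28 = 196.
Optimal mix: 6×item 2 + 1×item 3 → weight 45, value 202.

$202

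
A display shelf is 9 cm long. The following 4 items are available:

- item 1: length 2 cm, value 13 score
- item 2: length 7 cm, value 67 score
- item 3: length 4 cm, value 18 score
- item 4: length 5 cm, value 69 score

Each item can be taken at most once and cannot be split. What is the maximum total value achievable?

This is a 0/1 knapsack; check combinations near the capacity.
- item 3+item 4: length 4+5=9, value 18+69=87
- item 1+item 4: length 2+5=7, value 13+69=82
- item 1+item 2: length 2+7=9, value 13+67=80
- item 4: length 5, value 69
Best: 87 score.

87 score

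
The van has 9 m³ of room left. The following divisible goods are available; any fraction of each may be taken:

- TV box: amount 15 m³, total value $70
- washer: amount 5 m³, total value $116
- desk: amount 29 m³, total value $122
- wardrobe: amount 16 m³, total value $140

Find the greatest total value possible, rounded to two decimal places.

151.00

Take in order of value per unit:
- washer (116/5 per unit): all 5 → value 116, running total 116.00
- wardrobe (140/16 per unit): 4 of 16 → value 4×140/16 = 35.0000, running total 151.00
Total 151.00.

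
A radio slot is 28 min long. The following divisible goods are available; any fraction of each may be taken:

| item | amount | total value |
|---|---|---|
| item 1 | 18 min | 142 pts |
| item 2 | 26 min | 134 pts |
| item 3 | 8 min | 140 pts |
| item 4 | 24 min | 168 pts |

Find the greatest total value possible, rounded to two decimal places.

Take in order of value per unit:
- item 3 (140/8 per unit): all 8 → value 140, running total 140.00
- item 1 (142/18 per unit): all 18 → value 142, running total 282.00
- item 4 (168/24 per unit): 2 of 24 → value 2×168/24 = 14.0000, running total 296.00
Total 296.00.

296.00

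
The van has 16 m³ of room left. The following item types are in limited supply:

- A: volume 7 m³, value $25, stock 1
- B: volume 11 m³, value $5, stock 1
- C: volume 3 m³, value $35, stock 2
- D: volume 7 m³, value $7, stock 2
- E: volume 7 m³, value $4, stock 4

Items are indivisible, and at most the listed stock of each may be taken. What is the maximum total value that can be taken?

Top feasible selections:
- 1×A + 2×C: volume 13, value 95
- 2×C + 1×D: volume 13, value 77
- 2×C + 1×E: volume 13, value 74
Best: $95.

$95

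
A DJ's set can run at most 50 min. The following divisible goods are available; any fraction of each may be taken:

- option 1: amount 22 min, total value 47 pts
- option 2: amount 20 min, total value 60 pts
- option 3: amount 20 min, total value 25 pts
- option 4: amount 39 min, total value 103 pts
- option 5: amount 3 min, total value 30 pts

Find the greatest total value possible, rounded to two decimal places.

161.31

Take in order of value per unit:
- option 5 (30/3 per unit): all 3 → value 30, running total 30.00
- option 2 (60/20 per unit): all 20 → value 60, running total 90.00
- option 4 (103/39 per unit): 27 of 39 → value 27×103/39 = 71.3077, running total 161.31
Total 161.31.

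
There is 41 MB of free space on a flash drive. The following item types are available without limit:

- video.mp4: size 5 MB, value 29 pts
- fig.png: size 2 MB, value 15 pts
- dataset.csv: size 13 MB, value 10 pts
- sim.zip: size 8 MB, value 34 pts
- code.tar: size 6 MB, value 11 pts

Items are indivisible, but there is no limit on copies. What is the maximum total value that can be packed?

300 pts

Best value-per-unit is fig.png at 15/2, and filling with it alone uses size 20×2=40. No mix of the others beats 20×15 = 300.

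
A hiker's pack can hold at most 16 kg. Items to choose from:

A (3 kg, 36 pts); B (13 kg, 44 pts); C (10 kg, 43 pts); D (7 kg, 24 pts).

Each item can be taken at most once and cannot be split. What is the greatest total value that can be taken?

Check high-value combinations within 16 kg:
- A+B: weight 3+13=16, value 36+44=80
- A+C: weight 3+10=13, value 36+43=79
- A+D: weight 3+7=10, value 36+24=60
- B: weight 13, value 44
Best: 80 pts.

80 pts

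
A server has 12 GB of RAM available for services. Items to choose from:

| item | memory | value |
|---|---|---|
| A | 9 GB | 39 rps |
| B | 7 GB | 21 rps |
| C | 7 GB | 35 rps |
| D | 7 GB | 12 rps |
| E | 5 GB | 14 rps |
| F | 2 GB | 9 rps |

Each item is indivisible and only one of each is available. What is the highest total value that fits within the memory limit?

This is a 0/1 knapsack; check combinations near the capacity.
- C+E: memory 7+5=12, value 35+14=49
- A+F: memory 9+2=11, value 39+9=48
- C+F: memory 7+2=9, value 35+9=44
Best: 49 rps.

49 rps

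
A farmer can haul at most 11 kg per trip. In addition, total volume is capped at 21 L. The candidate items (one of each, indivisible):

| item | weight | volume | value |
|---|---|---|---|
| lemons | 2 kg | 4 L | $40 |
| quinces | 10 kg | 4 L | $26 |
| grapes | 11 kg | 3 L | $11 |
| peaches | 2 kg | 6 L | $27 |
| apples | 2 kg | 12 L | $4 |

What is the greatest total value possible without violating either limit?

$67

Feasible sets respecting both limits:
- lemons+peaches: weight 4, volume 10, value 67
- lemons+apples: weight 4, volume 16, value 44
- lemons: weight 2, volume 4, value 40
- peaches+apples: weight 4, volume 18, value 31
Best: $67.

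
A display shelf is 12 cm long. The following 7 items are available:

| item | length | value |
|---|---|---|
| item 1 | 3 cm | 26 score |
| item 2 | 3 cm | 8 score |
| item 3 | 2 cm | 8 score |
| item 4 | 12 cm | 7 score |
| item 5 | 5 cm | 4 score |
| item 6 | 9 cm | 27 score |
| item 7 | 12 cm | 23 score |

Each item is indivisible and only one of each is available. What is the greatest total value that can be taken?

Check high-value combinations within 12 cm:
- item 1+item 6: length 3+9=12, value 26+27=53
- item 1+item 2+item 3: length 3+3+2=8, value 26+8+8=42
- item 1+item 3+item 5: length 3+2+5=10, value 26+8+4=38
Best: 53 score.

53 score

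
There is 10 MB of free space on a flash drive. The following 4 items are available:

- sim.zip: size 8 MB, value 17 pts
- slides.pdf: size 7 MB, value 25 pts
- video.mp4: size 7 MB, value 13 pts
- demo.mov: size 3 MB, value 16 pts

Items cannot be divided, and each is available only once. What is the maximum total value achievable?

Check high-value combinations within 10 MB:
- slides.pdf+demo.mov: size 7+3=10, value 25+16=41
- video.mp4+demo.mov: size 7+3=10, value 13+16=29
- slides.pdf: size 7, value 25
- sim.zip: size 8, value 17
- demo.mov: size 3, value 16
Best: 41 pts.

41 pts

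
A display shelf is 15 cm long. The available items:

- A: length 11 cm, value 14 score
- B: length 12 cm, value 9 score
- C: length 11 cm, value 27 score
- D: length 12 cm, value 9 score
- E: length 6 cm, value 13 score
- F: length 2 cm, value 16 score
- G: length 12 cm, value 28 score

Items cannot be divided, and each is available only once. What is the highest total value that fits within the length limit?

Check high-value combinations within 15 cm:
- F+G: length 2+12=14, value 16+28=44
- C+F: length 11+2=13, value 27+16=43
- A+F: length 11+2=13, value 14+16=30
- E+F: length 6+2=8, value 13+16=29
Best: 44 score.

44 score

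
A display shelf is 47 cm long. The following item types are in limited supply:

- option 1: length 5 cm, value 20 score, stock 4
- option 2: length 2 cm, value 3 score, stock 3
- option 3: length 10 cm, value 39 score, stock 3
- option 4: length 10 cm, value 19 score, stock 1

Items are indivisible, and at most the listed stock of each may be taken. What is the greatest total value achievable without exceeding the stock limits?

Best selections within length 47 and stock limits:
- 3×option 1 + 1×option 2 + 3×option 3: length 47, value 180
- 3×option 1 + 3×option 3: length 45, value 177
Best: 180 score.

180 score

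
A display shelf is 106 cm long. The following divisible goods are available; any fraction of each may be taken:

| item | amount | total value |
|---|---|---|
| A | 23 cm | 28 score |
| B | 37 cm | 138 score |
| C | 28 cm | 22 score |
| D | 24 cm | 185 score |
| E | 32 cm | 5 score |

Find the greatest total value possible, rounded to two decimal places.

Take in order of value per unit:
- D (185/24 per unit): all 24 → value 185, running total 185.00
- B (138/37 per unit): all 37 → value 138, running total 323.00
- A (28/23 per unit): all 23 → value 28, running total 351.00
- C (22/28 per unit): 22 of 28 → value 22×22/28 = 17.2857, running total 368.29
Total 368.29.

368.29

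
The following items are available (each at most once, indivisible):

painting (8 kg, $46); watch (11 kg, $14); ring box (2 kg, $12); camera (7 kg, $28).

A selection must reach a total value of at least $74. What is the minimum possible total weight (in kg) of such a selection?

15

Subsets with value ≥ 74, sorted by total weight:
- painting+camera: weight 15, value 74
- painting+ring box+camera: weight 17, value 86
- painting+watch+camera: weight 26, value 88
Minimum weight: 15 kg.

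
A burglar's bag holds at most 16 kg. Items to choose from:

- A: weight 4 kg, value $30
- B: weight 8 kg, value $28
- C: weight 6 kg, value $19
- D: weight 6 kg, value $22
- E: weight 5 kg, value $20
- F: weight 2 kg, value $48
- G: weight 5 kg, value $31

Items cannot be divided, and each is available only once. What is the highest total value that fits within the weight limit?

Check high-value combinations within 16 kg:
- A+E+F+G: weight 4+5+2+5=16, value 30+20+48+31=129
- A+F+G: weight 4+2+5=11, value 30+48+31=109
- B+F+G: weight 8+2+5=15, value 28+48+31=107
- A+B+F: weight 4+8+2=14, value 30+28+48=106
- D+F+G: weight 6+2+5=13, value 22+48+31=101
Best: $129.

$129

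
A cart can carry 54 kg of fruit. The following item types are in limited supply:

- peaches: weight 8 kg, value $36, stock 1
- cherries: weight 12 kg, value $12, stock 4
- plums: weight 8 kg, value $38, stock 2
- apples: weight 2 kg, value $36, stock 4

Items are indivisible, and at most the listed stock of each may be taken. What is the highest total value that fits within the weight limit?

$268

Best selections within weight 54 and stock limits:
- 1×peaches + 1×cherries + 2×plums + 4×apples: weight 44, value 268
- 1×peaches + 2×plums + 4×apples: weight 32, value 256
- 2×cherries + 2×plums + 4×apples: weight 48, value 244
- 1×peaches + 2×cherries + 2×plums + 3×apples: weight 54, value 244
Best: $268.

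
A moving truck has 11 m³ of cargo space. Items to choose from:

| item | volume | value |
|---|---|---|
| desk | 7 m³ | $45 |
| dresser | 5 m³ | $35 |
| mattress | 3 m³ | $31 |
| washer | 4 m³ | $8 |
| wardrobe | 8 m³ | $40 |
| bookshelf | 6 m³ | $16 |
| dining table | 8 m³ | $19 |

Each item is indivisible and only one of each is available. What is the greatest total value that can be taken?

$76

Check high-value combinations within 11 m³:
- desk+mattress: volume 7+3=10, value 45+31=76
- mattress+wardrobe: volume 3+8=11, value 31+40=71
- dresser+mattress: volume 5+3=8, value 35+31=66
- desk+washer: volume 7+4=11, value 45+8=53
- dresser+bookshelf: volume 5+6=11, value 35+16=51
Best: $76.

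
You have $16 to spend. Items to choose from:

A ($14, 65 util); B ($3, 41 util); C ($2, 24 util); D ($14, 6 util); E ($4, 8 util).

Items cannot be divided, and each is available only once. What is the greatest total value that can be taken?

Check high-value combinations within $16:
- A+C: cost 14+2=16, value 65+24=89
- B+C+E: cost 3+2+4=9, value 41+24+8=73
- B+C: cost 3+2=5, value 41+24=65
- A: cost 14, value 65
Best: 89 util.

89 util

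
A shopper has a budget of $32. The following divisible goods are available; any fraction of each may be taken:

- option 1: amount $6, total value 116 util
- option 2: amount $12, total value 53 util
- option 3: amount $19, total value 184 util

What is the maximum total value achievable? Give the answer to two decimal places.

330.92

Take in order of value per unit:
- option 1 (116/6 per unit): all 6 → value 116, running total 116.00
- option 3 (184/19 per unit): all 19 → value 184, running total 300.00
- option 2 (53/12 per unit): 7 of 12 → value 7×53/12 = 30.9167, running total 330.92
Total 330.92.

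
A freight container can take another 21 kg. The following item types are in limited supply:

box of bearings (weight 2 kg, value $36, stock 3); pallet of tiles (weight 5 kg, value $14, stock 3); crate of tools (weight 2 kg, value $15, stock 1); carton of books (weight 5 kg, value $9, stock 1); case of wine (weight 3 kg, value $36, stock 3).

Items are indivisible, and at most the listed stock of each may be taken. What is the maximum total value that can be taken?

Best selections within weight 21 and stock limits:
- 3×box of bearings + 1×crate of tools + 3×case of wine: weight 17, value 231
- 3×box of bearings + 1×pallet of tiles + 3×case of wine: weight 20, value 230
- 3×box of bearings + 1×carton of books + 3×case of wine: weight 20, value 225
- 3×box of bearings + 3×case of wine: weight 15, value 216
Best: $231.

$231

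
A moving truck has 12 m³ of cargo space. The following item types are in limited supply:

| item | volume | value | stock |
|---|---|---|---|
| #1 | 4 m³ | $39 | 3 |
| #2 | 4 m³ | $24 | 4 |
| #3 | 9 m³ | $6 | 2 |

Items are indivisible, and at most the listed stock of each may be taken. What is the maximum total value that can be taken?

Best selections within volume 12 and stock limits:
- 3×#1: volume 12, value 117
- 2×#1 + 1×#2: volume 12, value 102
- 1×#1 + 2×#2: volume 12, value 87
Best: $117.

$117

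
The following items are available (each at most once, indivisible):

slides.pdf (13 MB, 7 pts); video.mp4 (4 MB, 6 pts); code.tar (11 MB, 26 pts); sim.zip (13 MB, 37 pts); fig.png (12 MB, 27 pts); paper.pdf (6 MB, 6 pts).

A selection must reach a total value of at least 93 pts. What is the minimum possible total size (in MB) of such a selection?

40

Subsets with value ≥ 93, sorted by total size:
- video.mp4+code.tar+sim.zip+fig.png: size 40, value 96
- code.tar+sim.zip+fig.png+paper.pdf: size 42, value 96
- video.mp4+code.tar+sim.zip+fig.png+paper.pdf: size 46, value 102
- slides.pdf+code.tar+sim.zip+fig.png: size 49, value 97
Minimum size: 40 MB.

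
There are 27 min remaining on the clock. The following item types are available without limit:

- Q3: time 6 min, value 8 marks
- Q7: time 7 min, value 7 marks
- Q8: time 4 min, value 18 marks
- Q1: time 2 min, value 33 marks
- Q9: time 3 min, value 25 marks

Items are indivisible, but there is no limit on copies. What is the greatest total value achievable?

429 marks

Best value-per-unit is Q1 at 33/2, and filling with it alone uses time 13×2=26. No mix of the others beats 13×33 = 429.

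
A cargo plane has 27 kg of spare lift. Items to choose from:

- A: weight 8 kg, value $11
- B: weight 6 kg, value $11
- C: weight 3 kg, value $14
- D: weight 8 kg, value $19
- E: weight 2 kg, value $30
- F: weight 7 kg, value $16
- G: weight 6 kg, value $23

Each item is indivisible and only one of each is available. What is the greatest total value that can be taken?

Check high-value combinations within 27 kg:
- C+D+E+F+G: weight 3+8+2+7+6=26, value 14+19+30+16+23=102
- B+C+D+E+G: weight 6+3+8+2+6=25, value 11+14+19+30+23=97
- A+C+D+E+G: weight 8+3+8+2+6=27, value 11+14+19+30+23=97
- B+C+E+F+G: weight 6+3+2+7+6=24, value 11+14+30+16+23=94
- A+C+E+F+G: weight 8+3+2+7+6=26, value 11+14+30+16+23=94
Best: $102.

$102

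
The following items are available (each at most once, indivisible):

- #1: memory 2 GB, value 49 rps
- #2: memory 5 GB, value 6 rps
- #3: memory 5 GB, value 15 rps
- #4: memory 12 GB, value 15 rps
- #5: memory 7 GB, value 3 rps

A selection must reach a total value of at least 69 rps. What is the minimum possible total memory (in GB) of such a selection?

12

Subsets with value ≥ 69, sorted by total memory:
- #1+#2+#3: memory 12, value 70
- #1+#3+#4: memory 19, value 79
- #1+#2+#3+#5: memory 19, value 73
Minimum memory: 12 GB.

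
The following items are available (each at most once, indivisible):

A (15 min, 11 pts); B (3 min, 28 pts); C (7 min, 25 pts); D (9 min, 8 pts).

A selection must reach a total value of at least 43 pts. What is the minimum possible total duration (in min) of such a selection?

10

Subsets with value ≥ 43, sorted by total duration:
- B+C: duration 10, value 53
- B+C+D: duration 19, value 61
Minimum duration: 10 min.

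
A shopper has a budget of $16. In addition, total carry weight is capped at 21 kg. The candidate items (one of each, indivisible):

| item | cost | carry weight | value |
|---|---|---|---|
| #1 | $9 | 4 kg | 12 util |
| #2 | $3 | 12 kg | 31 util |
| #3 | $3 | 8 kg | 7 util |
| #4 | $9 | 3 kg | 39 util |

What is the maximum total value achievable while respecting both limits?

Feasible sets respecting both limits:
- #2+#4: cost 12, carry weight 15, value 70
- #3+#4: cost 12, carry weight 11, value 46
- #1+#2: cost 12, carry weight 16, value 43
- #4: cost 9, carry weight 3, value 39
Best: 70 util.

70 util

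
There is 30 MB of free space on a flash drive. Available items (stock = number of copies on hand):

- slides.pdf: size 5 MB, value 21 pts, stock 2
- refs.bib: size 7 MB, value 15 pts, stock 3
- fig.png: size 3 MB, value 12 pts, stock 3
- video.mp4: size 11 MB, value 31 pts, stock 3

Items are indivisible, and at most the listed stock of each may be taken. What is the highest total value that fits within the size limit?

Top feasible selections:
- 2×slides.pdf + 3×fig.png + 1×video.mp4: size 30, value 109
- 2×slides.pdf + 2×fig.png + 1×video.mp4: size 27, value 97
Best: 109 pts.

109 pts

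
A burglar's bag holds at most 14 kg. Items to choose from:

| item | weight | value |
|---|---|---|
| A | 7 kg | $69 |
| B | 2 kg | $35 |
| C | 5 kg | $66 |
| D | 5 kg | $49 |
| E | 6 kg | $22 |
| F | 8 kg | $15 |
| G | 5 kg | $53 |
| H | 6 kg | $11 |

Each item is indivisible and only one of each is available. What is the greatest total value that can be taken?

Check high-value combinations within 14 kg:
- A+B+C: weight 7+2+5=14, value 69+35+66=170
- A+B+G: weight 7+2+5=14, value 69+35+53=157
- B+C+G: weight 2+5+5=12, value 35+66+53=154
- A+B+D: weight 7+2+5=14, value 69+35+49=153
Best: $170.

$170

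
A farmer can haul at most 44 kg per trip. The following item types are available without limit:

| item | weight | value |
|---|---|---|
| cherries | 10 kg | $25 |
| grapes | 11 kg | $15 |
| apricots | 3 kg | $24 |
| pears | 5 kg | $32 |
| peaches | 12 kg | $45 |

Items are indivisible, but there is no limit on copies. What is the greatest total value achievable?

Best value-per-unit is apricots at 24/3; filling with it alone gives 14×24 = 336.
Optimal mix: 13×apricots + 1×pears → weight 44, value 344.

$344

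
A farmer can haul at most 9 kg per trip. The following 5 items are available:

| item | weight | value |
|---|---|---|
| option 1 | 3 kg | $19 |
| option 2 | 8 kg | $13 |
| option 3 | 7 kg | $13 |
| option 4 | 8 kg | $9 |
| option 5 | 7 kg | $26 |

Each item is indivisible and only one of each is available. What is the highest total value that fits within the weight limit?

$26

Check high-value combinations within 9 kg:
- option 5: weight 7, value 26
- option 1: weight 3, value 19
- option 3: weight 7, value 13
- option 2: weight 8, value 13
- option 4: weight 8, value 9
Best: $26.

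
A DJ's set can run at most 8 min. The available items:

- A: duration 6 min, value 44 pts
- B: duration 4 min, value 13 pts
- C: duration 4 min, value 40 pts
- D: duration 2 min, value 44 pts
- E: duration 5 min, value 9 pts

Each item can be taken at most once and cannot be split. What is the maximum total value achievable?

88 pts

This is a 0/1 knapsack; check combinations near the capacity.
- A+D: duration 6+2=8, value 44+44=88
- C+D: duration 4+2=6, value 40+44=84
- B+D: duration 4+2=6, value 13+44=57
- D+E: duration 2+5=7, value 44+9=53
- B+C: duration 4+4=8, value 13+40=53
Best: 88 pts.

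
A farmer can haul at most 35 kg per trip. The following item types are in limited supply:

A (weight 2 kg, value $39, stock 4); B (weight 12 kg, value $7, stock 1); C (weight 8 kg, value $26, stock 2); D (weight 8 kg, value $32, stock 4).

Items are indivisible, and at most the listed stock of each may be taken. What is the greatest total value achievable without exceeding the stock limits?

$252

Top feasible selections:
- 4×A + 3×D: weight 32, value 252
- 4×A + 1×C + 2×D: weight 32, value 246
- 4×A + 2×C + 1×D: weight 32, value 240
- 4×A + 2×D: weight 24, value 220
Best: $252.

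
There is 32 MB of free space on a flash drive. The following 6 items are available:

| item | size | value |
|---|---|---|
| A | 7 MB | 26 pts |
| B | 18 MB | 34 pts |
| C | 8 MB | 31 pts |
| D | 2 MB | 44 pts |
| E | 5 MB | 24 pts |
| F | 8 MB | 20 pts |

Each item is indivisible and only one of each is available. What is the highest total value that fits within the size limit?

145 pts

Check high-value combinations within 32 MB:
- A+C+D+E+F: size 7+8+2+5+8=30, value 26+31+44+24+20=145
- A+B+D+E: size 7+18+2+5=32, value 26+34+44+24=128
- A+C+D+E: size 7+8+2+5=22, value 26+31+44+24=125
- A+C+D+F: size 7+8+2+8=25, value 26+31+44+20=121
Best: 145 pts.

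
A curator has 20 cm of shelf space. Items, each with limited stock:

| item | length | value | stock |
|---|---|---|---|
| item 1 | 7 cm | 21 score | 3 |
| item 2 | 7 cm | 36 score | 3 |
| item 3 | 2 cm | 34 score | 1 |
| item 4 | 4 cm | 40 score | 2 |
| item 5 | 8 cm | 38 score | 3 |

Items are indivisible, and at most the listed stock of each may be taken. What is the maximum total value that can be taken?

Best selections within length 20 and stock limits:
- 1×item 3 + 2×item 4 + 1×item 5: length 18, value 152
- 1×item 2 + 1×item 3 + 2×item 4: length 17, value 150
- 2×item 2 + 1×item 3 + 1×item 4: length 20, value 146
Best: 152 score.

152 score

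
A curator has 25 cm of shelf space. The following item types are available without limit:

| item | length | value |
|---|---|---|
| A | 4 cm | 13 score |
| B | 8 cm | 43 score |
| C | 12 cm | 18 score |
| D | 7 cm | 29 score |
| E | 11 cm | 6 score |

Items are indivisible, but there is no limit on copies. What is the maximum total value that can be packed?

Best value-per-unit is B at 43/8, and filling with it alone uses length 3×8=24. No mix of the others beats 3×43 = 129.

129 score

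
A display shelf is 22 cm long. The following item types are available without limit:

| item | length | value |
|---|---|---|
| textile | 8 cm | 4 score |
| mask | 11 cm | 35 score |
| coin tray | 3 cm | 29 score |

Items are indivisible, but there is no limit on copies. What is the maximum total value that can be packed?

203 score

Best value-per-unit is coin tray at 29/3, and filling with it alone uses length 7×3=21. No mix of the others beats 7×29 = 203.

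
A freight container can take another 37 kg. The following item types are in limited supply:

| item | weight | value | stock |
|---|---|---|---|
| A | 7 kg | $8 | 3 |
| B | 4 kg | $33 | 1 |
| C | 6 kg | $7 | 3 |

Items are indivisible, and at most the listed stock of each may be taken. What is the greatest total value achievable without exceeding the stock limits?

Best selections within weight 37 and stock limits:
- 3×A + 1×B + 2×C: weight 37, value 71
- 2×A + 1×B + 3×C: weight 36, value 70
- 3×A + 1×B + 1×C: weight 31, value 64
Best: $71.

$71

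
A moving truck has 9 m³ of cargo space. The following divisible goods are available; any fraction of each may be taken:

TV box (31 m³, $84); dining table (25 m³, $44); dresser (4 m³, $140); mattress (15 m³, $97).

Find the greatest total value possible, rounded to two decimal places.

172.33

Take in order of value per unit:
- dresser (140/4 per unit): all 4 → value 140, running total 140.00
- mattress (97/15 per unit): 5 of 15 → value 5×97/15 = 32.3333, running total 172.33
Total 172.33.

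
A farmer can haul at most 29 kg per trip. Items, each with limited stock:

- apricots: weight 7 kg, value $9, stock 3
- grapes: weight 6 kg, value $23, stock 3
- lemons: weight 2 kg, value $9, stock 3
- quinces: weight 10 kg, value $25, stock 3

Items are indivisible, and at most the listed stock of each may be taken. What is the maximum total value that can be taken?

Top feasible selections:
- 2×grapes + 3×lemons + 1×quinces: weight 28, value 98
- 3×grapes + 3×lemons: weight 24, value 96
Best: $98.

$98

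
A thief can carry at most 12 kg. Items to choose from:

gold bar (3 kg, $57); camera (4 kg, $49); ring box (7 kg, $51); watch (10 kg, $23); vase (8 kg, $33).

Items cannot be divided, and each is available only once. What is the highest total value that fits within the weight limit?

Check high-value combinations within 12 kg:
- gold bar+ring box: weight 3+7=10, value 57+51=108
- gold bar+camera: weight 3+4=7, value 57+49=106
- camera+ring box: weight 4+7=11, value 49+51=100
Best: $108.

$108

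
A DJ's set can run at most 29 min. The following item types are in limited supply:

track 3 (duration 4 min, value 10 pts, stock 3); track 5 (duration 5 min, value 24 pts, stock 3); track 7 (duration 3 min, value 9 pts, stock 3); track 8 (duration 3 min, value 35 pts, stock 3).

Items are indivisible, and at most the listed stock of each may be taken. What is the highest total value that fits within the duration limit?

Best selections within duration 29 and stock limits:
- 1×track 3 + 3×track 5 + 3×track 8: duration 28, value 187
- 3×track 5 + 1×track 7 + 3×track 8: duration 27, value 186
- 1×track 3 + 2×track 5 + 2×track 7 + 3×track 8: duration 29, value 181
- 2×track 5 + 3×track 7 + 3×track 8: duration 28, value 180
Best: 187 pts.

187 pts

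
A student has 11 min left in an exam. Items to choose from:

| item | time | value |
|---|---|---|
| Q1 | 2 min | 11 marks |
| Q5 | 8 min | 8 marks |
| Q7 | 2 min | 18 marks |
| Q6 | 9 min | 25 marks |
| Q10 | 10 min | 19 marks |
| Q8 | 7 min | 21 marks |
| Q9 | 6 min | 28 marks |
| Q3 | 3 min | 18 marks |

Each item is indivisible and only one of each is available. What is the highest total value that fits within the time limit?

Check high-value combinations within 11 min:
- Q7+Q9+Q3: time 2+6+3=11, value 18+28+18=64
- Q1+Q7+Q9: time 2+2+6=10, value 11+18+28=57
- Q1+Q9+Q3: time 2+6+3=11, value 11+28+18=57
Best: 64 marks.

64 marks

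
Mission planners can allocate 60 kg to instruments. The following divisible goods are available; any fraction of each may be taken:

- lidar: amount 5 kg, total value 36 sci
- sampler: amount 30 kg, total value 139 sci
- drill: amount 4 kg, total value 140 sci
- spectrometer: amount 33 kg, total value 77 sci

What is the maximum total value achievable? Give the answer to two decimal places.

364.00

Take in order of value per unit:
- drill (140/4 per unit): all 4 → value 140, running total 140.00
- lidar (36/5 per unit): all 5 → value 36, running total 176.00
- sampler (139/30 per unit): all 30 → value 139, running total 315.00
- spectrometer (77/33 per unit): 21 of 33 → value 21×77/33 = 49.0000, running total 364.00
Total 364.00.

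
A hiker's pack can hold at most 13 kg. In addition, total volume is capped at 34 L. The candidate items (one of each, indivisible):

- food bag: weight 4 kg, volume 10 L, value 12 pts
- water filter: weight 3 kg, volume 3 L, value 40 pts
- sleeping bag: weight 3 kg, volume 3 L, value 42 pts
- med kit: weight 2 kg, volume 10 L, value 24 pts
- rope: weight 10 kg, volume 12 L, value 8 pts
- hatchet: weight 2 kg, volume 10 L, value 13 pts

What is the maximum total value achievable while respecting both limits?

119 pts

Feasible sets respecting both limits:
- water filter+sleeping bag+med kit+hatchet: weight 10, volume 26, value 119
- food bag+water filter+sleeping bag+med kit: weight 12, volume 26, value 118
- food bag+water filter+sleeping bag+hatchet: weight 12, volume 26, value 107
Best: 119 pts.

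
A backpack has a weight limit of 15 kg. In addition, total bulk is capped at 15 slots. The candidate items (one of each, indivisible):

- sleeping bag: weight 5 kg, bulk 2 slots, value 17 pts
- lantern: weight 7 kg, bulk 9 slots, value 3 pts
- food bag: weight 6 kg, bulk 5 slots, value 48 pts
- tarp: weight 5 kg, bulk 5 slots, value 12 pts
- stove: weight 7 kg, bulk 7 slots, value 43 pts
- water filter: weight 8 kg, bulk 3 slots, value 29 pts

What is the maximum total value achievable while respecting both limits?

Feasible sets respecting both limits:
- food bag+stove: weight 13, bulk 12, value 91
- food bag+water filter: weight 14, bulk 8, value 77
- stove+water filter: weight 15, bulk 10, value 72
- sleeping bag+food bag: weight 11, bulk 7, value 65
Best: 91 pts.

91 pts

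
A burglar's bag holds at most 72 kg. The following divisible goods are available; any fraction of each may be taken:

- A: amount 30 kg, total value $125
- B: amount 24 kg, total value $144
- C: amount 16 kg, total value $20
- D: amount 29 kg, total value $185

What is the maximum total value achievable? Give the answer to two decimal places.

Take in order of value per unit:
- D (185/29 per unit): all 29 → value 185, running total 185.00
- B (144/24 per unit): all 24 → value 144, running total 329.00
- A (125/30 per unit): 19 of 30 → value 19×125/30 = 79.1667, running total 408.17
Total 408.17.

408.17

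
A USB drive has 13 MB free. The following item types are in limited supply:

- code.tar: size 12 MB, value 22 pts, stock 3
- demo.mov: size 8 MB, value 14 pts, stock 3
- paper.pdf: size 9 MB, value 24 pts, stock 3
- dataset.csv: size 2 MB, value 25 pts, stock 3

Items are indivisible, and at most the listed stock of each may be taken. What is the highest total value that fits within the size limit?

75 pts

Top feasible selections:
- 3×dataset.csv: size 6, value 75
- 1×paper.pdf + 2×dataset.csv: size 13, value 74
- 1×demo.mov + 2×dataset.csv: size 12, value 64
- 2×dataset.csv: size 4, value 50
Best: 75 pts.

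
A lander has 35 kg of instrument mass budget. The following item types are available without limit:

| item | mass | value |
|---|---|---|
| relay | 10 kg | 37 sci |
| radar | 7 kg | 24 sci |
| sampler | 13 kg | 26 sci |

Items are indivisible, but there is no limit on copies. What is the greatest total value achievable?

122 sci

Best value-per-unit is relay at 37/10; filling with it alone gives 3×37 = 111.
Optimal mix: 2×relay + 2×radar → mass 34, value 122.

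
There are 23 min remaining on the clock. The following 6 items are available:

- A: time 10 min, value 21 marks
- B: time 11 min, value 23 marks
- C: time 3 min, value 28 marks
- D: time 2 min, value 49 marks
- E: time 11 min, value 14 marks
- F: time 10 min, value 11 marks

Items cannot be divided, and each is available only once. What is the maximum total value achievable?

Check high-value combinations within 23 min:
- B+C+D: time 11+3+2=16, value 23+28+49=100
- A+C+D: time 10+3+2=15, value 21+28+49=98
- A+B+D: time 10+11+2=23, value 21+23+49=93
- C+D+E: time 3+2+11=16, value 28+49+14=91
- C+D+F: time 3+2+10=15, value 28+49+11=88
Best: 100 marks.

100 marks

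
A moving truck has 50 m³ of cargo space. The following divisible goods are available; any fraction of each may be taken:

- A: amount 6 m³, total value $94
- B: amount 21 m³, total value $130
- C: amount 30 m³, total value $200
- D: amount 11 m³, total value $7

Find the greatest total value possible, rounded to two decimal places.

Take in order of value per unit:
- A (94/6 per unit): all 6 → value 94, running total 94.00
- C (200/30 per unit): all 30 → value 200, running total 294.00
- B (130/21 per unit): 14 of 21 → value 14×130/21 = 86.6667, running total 380.67
Total 380.67.

380.67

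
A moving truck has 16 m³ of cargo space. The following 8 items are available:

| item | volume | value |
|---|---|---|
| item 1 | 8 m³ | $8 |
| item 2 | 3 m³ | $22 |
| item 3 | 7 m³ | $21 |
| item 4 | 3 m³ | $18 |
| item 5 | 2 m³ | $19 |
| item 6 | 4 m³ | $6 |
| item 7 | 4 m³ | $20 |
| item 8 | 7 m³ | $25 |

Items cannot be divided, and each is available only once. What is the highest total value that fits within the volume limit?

Check high-value combinations within 16 m³:
- item 2+item 5+item 7+item 8: volume 3+2+4+7=16, value 22+19+20+25=86
- item 2+item 4+item 5+item 6+item 7: volume 3+3+2+4+4=16, value 22+18+19+6+20=85
- item 2+item 4+item 5+item 8: volume 3+3+2+7=15, value 22+18+19+25=84
Best: $86.

$86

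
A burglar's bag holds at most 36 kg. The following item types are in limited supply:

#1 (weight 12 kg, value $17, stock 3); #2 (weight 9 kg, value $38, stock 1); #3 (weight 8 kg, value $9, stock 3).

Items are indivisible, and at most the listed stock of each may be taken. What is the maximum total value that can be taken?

Best selections within weight 36 and stock limits:
- 2×#1 + 1×#2: weight 33, value 72
- 1×#2 + 3×#3: weight 33, value 65
- 1×#1 + 1×#2 + 1×#3: weight 29, value 64
Best: $72.

$72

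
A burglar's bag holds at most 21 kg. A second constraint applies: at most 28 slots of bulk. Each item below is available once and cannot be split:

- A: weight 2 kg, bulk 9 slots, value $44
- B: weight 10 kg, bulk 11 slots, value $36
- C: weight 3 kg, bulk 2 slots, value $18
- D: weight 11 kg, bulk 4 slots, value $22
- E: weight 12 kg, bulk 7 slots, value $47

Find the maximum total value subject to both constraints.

Feasible sets respecting both limits:
- A+C+E: weight 17, bulk 18, value 109
- A+B+C: weight 15, bulk 22, value 98
- A+E: weight 14, bulk 16, value 91
Best: $109.

$109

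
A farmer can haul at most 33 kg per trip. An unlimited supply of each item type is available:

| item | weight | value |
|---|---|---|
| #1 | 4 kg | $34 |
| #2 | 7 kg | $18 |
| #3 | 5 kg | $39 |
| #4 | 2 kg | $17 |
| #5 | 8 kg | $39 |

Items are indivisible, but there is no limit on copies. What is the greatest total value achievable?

$277

Best value-per-unit is #1 at 34/4; filling with it alone gives 8×34 = 272.
Optimal mix: 7×#1 + 1×#3 → weight 33, value 277.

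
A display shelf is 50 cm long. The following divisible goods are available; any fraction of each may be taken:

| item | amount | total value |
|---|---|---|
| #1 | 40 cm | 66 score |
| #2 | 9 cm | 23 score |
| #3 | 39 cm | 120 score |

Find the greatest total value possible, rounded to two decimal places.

146.30

Take in order of value per unit:
- #3 (120/39 per unit): all 39 → value 120, running total 120.00
- #2 (23/9 per unit): all 9 → value 23, running total 143.00
- #1 (66/40 per unit): 2 of 40 → value 2×66/40 = 3.3000, running total 146.30
Total 146.30.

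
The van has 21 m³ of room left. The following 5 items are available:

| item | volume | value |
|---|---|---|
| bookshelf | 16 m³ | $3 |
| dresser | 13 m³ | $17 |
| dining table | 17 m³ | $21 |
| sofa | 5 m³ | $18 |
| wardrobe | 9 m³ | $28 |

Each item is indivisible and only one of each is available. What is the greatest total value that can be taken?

Check high-value combinations within 21 m³:
- sofa+wardrobe: volume 5+9=14, value 18+28=46
- dresser+sofa: volume 13+5=18, value 17+18=35
- wardrobe: volume 9, value 28
- dining table: volume 17, value 21
Best: $46.

$46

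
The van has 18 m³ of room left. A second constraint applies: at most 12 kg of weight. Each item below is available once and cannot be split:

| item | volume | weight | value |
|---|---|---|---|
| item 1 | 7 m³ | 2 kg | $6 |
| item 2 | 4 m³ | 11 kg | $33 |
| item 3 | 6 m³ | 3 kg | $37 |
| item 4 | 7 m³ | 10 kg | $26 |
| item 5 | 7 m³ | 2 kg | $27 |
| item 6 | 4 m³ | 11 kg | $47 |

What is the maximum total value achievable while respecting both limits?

$64

Feasible sets respecting both limits:
- item 3+item 5: volume 13, weight 5, value 64
- item 4+item 5: volume 14, weight 12, value 53
- item 6: volume 4, weight 11, value 47
Best: $64.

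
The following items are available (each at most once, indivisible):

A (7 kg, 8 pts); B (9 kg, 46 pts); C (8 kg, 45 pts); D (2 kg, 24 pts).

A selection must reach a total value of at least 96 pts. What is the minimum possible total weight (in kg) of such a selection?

Subsets with value ≥ 96, sorted by total weight:
- B+C+D: weight 19, value 115
- A+B+C: weight 24, value 99
Minimum weight: 19 kg.

19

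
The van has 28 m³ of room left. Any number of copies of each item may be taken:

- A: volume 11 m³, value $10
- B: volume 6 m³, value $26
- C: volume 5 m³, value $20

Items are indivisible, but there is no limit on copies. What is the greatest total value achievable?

Best value-per-unit is B at 26/6; filling with it alone gives 4×26 = 104.
Optimal mix: 3×B + 2×C → volume 28, value 118.

$118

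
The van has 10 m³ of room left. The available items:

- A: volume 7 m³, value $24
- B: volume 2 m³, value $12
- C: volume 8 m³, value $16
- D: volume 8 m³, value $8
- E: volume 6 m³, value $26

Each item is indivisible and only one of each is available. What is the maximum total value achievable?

$38

This is a 0/1 knapsack; check combinations near the capacity.
- B+E: volume 2+6=8, value 12+26=38
- A+B: volume 7+2=9, value 24+12=36
- B+C: volume 2+8=10, value 12+16=28
Best: $38.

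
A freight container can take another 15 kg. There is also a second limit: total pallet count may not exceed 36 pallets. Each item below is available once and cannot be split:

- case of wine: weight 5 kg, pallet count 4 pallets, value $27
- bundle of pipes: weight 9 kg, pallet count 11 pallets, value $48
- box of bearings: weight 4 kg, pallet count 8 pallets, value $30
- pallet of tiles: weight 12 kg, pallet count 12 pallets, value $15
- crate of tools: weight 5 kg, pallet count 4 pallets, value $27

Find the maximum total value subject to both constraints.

$84

Feasible sets respecting both limits:
- case of wine+box of bearings+crate of tools: weight 14, pallet count 16, value 84
- bundle of pipes+box of bearings: weight 13, pallet count 19, value 78
- case of wine+bundle of pipes: weight 14, pallet count 15, value 75
- bundle of pipes+crate of tools: weight 14, pallet count 15, value 75
Best: $84.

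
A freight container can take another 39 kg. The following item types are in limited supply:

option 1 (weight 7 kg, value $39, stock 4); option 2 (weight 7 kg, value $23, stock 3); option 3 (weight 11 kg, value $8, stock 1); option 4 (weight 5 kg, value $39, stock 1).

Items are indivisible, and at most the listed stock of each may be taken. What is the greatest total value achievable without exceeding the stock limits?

$195

Top feasible selections:
- 4×option 1 + 1×option 4: weight 33, value 195
- 3×option 1 + 1×option 2 + 1×option 4: weight 33, value 179
- 4×option 1 + 1×option 2: weight 35, value 179
- 3×option 1 + 1×option 3 + 1×option 4: weight 37, value 164
Best: $195.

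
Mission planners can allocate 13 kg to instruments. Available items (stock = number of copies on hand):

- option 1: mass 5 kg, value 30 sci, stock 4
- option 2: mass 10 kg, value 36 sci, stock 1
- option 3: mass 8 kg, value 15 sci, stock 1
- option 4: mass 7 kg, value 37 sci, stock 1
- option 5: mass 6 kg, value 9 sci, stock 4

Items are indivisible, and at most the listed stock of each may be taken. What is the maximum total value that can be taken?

67 sci

Top feasible selections:
- 1×option 1 + 1×option 4: mass 12, value 67
- 2×option 1: mass 10, value 60
Best: 67 sci.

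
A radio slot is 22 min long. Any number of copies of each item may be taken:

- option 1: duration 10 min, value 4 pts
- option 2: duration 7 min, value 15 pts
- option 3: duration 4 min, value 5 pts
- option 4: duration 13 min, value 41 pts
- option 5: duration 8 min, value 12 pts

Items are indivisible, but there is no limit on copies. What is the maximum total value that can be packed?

Best value-per-unit is option 4 at 41/13; filling with it alone gives 1×41 = 41.
Optimal mix: 1×option 2 + 1×option 4 → duration 20, value 56.

56 pts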